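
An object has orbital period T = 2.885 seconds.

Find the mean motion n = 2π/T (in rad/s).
T = 2.885 seconds
n = 2π / 2.885 s = 2.17788 rad/s ≈ 2.178 rad/s

Final answer: n = 2.178 rad/s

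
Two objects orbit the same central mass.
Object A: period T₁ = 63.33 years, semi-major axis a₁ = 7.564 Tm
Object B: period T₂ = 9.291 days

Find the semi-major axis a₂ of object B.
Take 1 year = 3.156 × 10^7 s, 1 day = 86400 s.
T₁ = 63.33 years = 1.99869 × 10^9 s
T₂ = 9.291 days = 802742 s
a₁ = 7.564 Tm = 7.564 × 10^12 m
Kepler's third law: (T₂/T₁)² = (a₂/a₁)³  ⇒  a₂ = a₁ (T₂/T₁)^(2/3)
T₂/T₁ = 0.000401633
(T₂/T₁)^(2/3) = 0.0054436
a₂ = 7.564 × 10^12 m × 0.0054436 = 4.11754 × 10^10 m ≈ 41.18 Gm

Final answer: a₂ = 41.18 Gm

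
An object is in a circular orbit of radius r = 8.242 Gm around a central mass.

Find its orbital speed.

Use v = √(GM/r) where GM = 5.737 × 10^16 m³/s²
r = 8.242 Gm = 8.242 × 10^9 m
GM = 5.737 × 10^16 m³/s²
GM/r = (5.737 × 10^16) / (8.242 × 10^9) = 6.96069 × 10^6 m²/s²
v = √(GM/r) = 2638.31 m/s ≈ 2.638 km/s

Final answer: 2.638 km/s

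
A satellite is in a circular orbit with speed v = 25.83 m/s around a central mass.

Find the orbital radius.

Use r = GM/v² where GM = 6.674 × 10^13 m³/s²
v = 25.83 m/s
GM = 6.674 × 10^13 m³/s²
v² = 667.189 m²/s²
r = GM/v² = (6.674 × 10^13) / 667.189 = 1.00032 × 10^11 m ≈ 100 Gm

Final answer: 100 Gm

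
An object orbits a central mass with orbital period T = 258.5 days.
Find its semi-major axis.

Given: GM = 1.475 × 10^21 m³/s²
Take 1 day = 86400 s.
T = 258.5 days = 2.23344 × 10^7 s
GM = 1.475 × 10^21 m³/s²
Kepler's third law: a³ = GM T² / (4π²)
T² = 4.98825 × 10^14 s²
a³ = (1.475 × 10^21) × (4.98825 × 10^14) / (4π²) = 1.86372 × 10^34 m³
a = (a³)^(1/3) = 2.65131 × 10^11 m ≈ 265.1 Gm

Final answer: 265.1 Gm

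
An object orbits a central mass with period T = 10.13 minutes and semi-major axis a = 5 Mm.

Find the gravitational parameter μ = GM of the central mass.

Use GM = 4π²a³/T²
T = 10.13 minutes = 607.8 s
a = 5 Mm = 5 × 10^6 m
a³ = 1.25 × 10^20 m³
T² = 369421 s²
GM = 4π² × (1.25 × 10^20) / 369421 = 1.33582 × 10^16 m³/s²
GM ≈ 1.336 × 10^16 m³/s²

Final answer: GM = 1.336 × 10^16 m³/s²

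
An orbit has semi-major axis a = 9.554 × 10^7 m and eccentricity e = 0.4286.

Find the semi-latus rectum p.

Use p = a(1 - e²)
a = 9.554 × 10^7 m
e = 0.4286,  e² = 0.183698,  1 − e² = 0.816302
p = a(1 − e²) = 9.554 × 10^7 m × 0.816302 = 7.79895 × 10^7 m ≈ 7.799 × 10^7 m

Final answer: p = 7.799 × 10^7 m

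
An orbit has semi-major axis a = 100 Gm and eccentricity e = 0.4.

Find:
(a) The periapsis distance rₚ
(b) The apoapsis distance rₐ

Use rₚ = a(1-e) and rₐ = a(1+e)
a = 100 Gm = 1 × 10^11 m
e = 0.4:  1 − e = 0.6,  1 + e = 1.4
(a) rₚ = a(1 − e) = 1 × 10^11 m × 0.6 = 6 × 10^10 m ≈ 60 Gm
(b) rₐ = a(1 + e) = 1 × 10^11 m × 1.4 = 1.4 × 10^11 m ≈ 140 Gm

Final answer:
(a) rₚ = 60 Gm
(b) rₐ = 140 Gm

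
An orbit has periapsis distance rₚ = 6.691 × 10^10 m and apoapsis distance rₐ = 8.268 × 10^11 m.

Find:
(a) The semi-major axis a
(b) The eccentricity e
rₚ = 6.691 × 10^10 m
rₐ = 8.268 × 10^11 m
(a) a = (rₚ + rₐ)/2 = 4.46855 × 10^11 m ≈ 4.469 × 10^11 m
(b) e = (rₐ − rₚ)/(rₐ + rₚ) = (7.5989 × 10^11) / (8.9371 × 10^11) = 0.850265

Final answer:
(a) a = 4.469 × 10^11 m
(b) e = 0.8503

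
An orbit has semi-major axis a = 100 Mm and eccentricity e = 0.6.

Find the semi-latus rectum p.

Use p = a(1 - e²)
a = 100 Mm = 1 × 10^8 m
e = 0.6,  e² = 0.36,  1 − e² = 0.64
p = a(1 − e²) = 1 × 10^8 m × 0.64 = 6.4 × 10^7 m ≈ 64 Mm

Final answer: p = 64 Mm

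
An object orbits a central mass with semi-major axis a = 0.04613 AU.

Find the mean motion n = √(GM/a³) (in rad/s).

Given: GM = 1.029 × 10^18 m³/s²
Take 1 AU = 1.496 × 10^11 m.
a = 0.04613 AU = 6.90105 × 10^9 m
GM = 1.029 × 10^18 m³/s²
a³ = 3.28659 × 10^29 m³
GM/a³ = (1.029 × 10^18) / (3.28659 × 10^29) = 3.13091 × 10^-12 s⁻²
n = √(GM/a³) = 1.76944 × 10^-6 rad/s ≈ 1.769 × 10^-6 rad/s

Final answer: n = 1.769 × 10^-6 rad/s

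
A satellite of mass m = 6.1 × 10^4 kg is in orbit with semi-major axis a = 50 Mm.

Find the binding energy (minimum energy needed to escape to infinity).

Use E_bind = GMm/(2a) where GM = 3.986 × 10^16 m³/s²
a = 50 Mm = 5 × 10^7 m
GM = 3.986 × 10^16 m³/s²
m = 6.1 × 10^4 kg
GMm = 3.986 × 10^16 × 61000 = 2.43146 × 10^21 m³·kg/s²
2a = 1 × 10^8 m
E_bind = GMm/(2a) = 2.43146 × 10^13 J ≈ 24.31 TJ

Final answer: 24.31 TJ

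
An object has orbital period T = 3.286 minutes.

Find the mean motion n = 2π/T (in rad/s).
T = 3.286 minutes = 197.16 s
n = 2π / 197.16 s = 0.0318685 rad/s ≈ 0.03187 rad/s

Final answer: n = 0.03187 rad/s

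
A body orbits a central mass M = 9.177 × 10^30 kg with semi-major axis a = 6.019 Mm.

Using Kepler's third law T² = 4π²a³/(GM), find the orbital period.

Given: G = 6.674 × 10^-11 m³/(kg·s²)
M = 9.177 × 10^30 kg
GM = G × M = 6.674 × 10^-11 × 9.177 × 10^30 = 6.12473 × 10^20 m³/s²
a = 6.019 Mm = 6.019 × 10^6 m
a³ = 2.18059 × 10^20 m³
T = 2π √(a³/GM) = 2π √((2.18059 × 10^20) / (6.12473 × 10^20)) = 2π × 0.596682 s
T = 3.74906 s ≈ 3.749 seconds

Final answer: 3.749 seconds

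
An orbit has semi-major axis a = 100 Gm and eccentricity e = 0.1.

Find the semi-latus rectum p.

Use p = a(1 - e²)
a = 100 Gm = 1 × 10^11 m
e = 0.1,  e² = 0.01,  1 − e² = 0.99
p = a(1 − e²) = 1 × 10^11 m × 0.99 = 9.9 × 10^10 m ≈ 99 Gm

Final answer: p = 99 Gm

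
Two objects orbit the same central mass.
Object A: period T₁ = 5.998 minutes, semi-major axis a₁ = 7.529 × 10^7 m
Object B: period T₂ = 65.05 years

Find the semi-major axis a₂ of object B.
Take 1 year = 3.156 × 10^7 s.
T₁ = 5.998 minutes = 359.88 s
T₂ = 65.05 years = 2.05298 × 10^9 s
a₁ = 7.529 × 10^7 m
Kepler's third law: (T₂/T₁)² = (a₂/a₁)³  ⇒  a₂ = a₁ (T₂/T₁)^(2/3)
T₂/T₁ = 5.70462 × 10^6
(T₂/T₁)^(2/3) = 31926.5
a₂ = 7.529 × 10^7 m × 31926.5 = 2.40374 × 10^12 m ≈ 2.404 × 10^12 m

Final answer: a₂ = 2.404 × 10^12 m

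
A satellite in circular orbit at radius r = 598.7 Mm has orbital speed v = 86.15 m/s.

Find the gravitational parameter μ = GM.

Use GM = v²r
r = 598.7 Mm = 5.987 × 10^8 m
v = 86.15 m/s
v² = 7421.82 m²/s²
GM = v²r = 7421.82 × 5.987 × 10^8 = 4.44345 × 10^12 m³/s²
GM ≈ 4.443 × 10^12 m³/s²

Final answer: GM = 4.443 × 10^12 m³/s²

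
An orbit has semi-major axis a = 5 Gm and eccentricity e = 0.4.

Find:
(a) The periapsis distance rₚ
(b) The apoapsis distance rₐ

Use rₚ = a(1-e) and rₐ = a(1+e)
a = 5 Gm = 5 × 10^9 m
e = 0.4:  1 − e = 0.6,  1 + e = 1.4
(a) rₚ = a(1 − e) = 5 × 10^9 m × 0.6 = 3 × 10^9 m ≈ 3 Gm
(b) rₐ = a(1 + e) = 5 × 10^9 m × 1.4 = 7 × 10^9 m ≈ 7 Gm

Final answer:
(a) rₚ = 3 Gm
(b) rₐ = 7 Gm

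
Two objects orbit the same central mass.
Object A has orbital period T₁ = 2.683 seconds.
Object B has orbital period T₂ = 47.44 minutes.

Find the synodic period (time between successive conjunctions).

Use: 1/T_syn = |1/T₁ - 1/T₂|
T₁ = 2.683 seconds
T₂ = 47.44 minutes = 2846.4 s
1/T₁ = 0.372717 s⁻¹
1/T₂ = 0.000351321 s⁻¹
|1/T₁ − 1/T₂| = 0.372366 s⁻¹
T_syn = 1 / |1/T₁ − 1/T₂| = 2.68553 s ≈ 2.686 seconds

Final answer: T_syn = 2.686 seconds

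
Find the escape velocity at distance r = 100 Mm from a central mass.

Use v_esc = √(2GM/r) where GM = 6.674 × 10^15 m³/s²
r = 100 Mm = 1 × 10^8 m
GM = 6.674 × 10^15 m³/s²
2GM/r = 2 × (6.674 × 10^15) / (1 × 10^8) = 1.3348 × 10^8 m²/s²
v_esc = √(2GM/r) = 11553.4 m/s ≈ 11.55 km/s

Final answer: 11.55 km/s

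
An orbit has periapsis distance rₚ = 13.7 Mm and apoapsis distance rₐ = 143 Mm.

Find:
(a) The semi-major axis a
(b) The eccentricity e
rₚ = 13.7 Mm = 1.37 × 10^7 m
rₐ = 143 Mm = 1.43 × 10^8 m
(a) a = (rₚ + rₐ)/2 = 7.835 × 10^7 m ≈ 78.35 Mm
(b) e = (rₐ − rₚ)/(rₐ + rₚ) = (1.293 × 10^8) / (1.567 × 10^8) = 0.825144

Final answer:
(a) a = 78.35 Mm
(b) e = 0.8251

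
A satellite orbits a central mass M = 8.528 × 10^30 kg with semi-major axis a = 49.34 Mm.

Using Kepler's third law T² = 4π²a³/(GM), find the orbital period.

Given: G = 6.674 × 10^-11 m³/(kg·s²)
M = 8.528 × 10^30 kg
GM = G × M = 6.674 × 10^-11 × 8.528 × 10^30 = 5.69159 × 10^20 m³/s²
a = 49.34 Mm = 4.934 × 10^7 m
a³ = 1.20115 × 10^23 m³
T = 2π √(a³/GM) = 2π √((1.20115 × 10^23) / (5.69159 × 10^20)) = 2π × 14.5272 s
T = 91.2771 s ≈ 1.521 minutes

Final answer: 1.521 minutes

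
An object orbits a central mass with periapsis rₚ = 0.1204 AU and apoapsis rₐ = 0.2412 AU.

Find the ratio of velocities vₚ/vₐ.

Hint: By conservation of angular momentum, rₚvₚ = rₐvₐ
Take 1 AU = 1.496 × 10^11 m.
rₚ = 0.1204 AU = 1.80118 × 10^10 m
rₐ = 0.2412 AU = 3.60835 × 10^10 m
rₚvₚ = rₐvₐ  ⇒  vₚ/vₐ = rₐ/rₚ
vₚ/vₐ = (3.60835 × 10^10) / (1.80118 × 10^10) = 2.00332

Final answer: vₚ/vₐ = 2.003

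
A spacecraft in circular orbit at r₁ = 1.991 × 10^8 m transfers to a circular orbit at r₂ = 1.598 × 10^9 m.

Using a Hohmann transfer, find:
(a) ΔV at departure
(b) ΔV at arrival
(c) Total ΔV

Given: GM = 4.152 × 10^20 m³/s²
r₁ = 1.991 × 10^8 m
r₂ = 1.598 × 10^9 m
GM = 4.152 × 10^20 m³/s²
Transfer ellipse: a_t = (r₁ + r₂)/2 = 8.9855 × 10^8 m
Circular speed at r₁: v₁ = √(GM/r₁) = 1.44409 × 10^6 m/s
Transfer speed at r₁ (periapsis): v₁ₜ = √(GM(2/r₁ − 1/a_t)) = 1.9258 × 10^6 m/s
(a) ΔV₁ = v₁ₜ − v₁ = 481710 m/s ≈ 481.7 km/s
Circular speed at r₂: v₂ = √(GM/r₂) = 509730 m/s
Transfer speed at r₂ (apoapsis): v₂ₜ = √(GM(2/r₂ − 1/a_t)) = 239941 m/s
(b) ΔV₂ = v₂ − v₂ₜ = 269789 m/s ≈ 269.8 km/s
(c) ΔV_total = ΔV₁ + ΔV₂ = 751499 m/s ≈ 751.5 km/s

Final answer:
(a) ΔV₁ = 481.7 km/s
(b) ΔV₂ = 269.8 km/s
(c) ΔV_total = 751.5 km/s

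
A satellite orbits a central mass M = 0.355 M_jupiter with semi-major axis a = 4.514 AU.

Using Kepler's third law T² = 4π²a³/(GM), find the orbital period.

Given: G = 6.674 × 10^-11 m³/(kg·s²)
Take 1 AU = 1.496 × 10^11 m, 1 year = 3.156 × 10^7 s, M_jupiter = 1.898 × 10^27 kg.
M = 0.355 M_jupiter = 6.7379 × 10^26 kg
GM = G × M = 6.674 × 10^-11 × 6.7379 × 10^26 = 4.49687 × 10^16 m³/s²
a = 4.514 AU = 6.75294 × 10^11 m
a³ = 3.07949 × 10^35 m³
T = 2π √(a³/GM) = 2π √((3.07949 × 10^35) / (4.49687 × 10^16)) = 2π × 2.61688 × 10^9 s
T = 1.64424 × 10^10 s ≈ 521 years

Final answer: 521 years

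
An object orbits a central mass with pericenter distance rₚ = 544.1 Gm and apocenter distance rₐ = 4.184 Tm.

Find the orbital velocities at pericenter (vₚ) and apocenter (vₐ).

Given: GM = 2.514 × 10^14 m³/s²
rₚ = 544.1 Gm = 5.441 × 10^11 m
rₐ = 4.184 Tm = 4.184 × 10^12 m
GM = 2.514 × 10^14 m³/s²
a = (rₚ + rₐ)/2 = 2.36405 × 10^12 m
Vis-viva: v² = GM (2/r − 1/a)
vₚ² = 2.514 × 10^14 × (3.67579 × 10^-12 − 4.23003 × 10^-13) = 817.752 m²/s²
vₚ = 28.5964 m/s ≈ 28.6 m/s
vₐ² = 2.514 × 10^14 × (4.78011 × 10^-13 − 4.23003 × 10^-13) = 13.8292 m²/s²
vₐ = 3.71876 m/s ≈ 3.719 m/s

Final answer: vₚ = 28.6 m/s, vₐ = 3.719 m/s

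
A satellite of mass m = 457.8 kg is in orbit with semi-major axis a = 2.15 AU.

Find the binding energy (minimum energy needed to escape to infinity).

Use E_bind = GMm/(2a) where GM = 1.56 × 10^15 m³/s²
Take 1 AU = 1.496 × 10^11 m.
a = 2.15 AU = 3.2164 × 10^11 m
GM = 1.56 × 10^15 m³/s²
m = 457.8 kg
GMm = 1.56 × 10^15 × 457.8 = 7.14168 × 10^17 m³·kg/s²
2a = 6.4328 × 10^11 m
E_bind = GMm/(2a) = 1.1102 × 10^6 J ≈ 1.11 MJ

Final answer: 1.11 MJ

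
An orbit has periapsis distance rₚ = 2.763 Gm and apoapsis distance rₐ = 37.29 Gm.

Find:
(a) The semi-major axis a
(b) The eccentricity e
rₚ = 2.763 Gm = 2.763 × 10^9 m
rₐ = 37.29 Gm = 3.729 × 10^10 m
(a) a = (rₚ + rₐ)/2 = 2.00265 × 10^10 m ≈ 20.03 Gm
(b) e = (rₐ − rₚ)/(rₐ + rₚ) = (3.4527 × 10^10) / (4.0053 × 10^10) = 0.862033

Final answer:
(a) a = 20.03 Gm
(b) e = 0.862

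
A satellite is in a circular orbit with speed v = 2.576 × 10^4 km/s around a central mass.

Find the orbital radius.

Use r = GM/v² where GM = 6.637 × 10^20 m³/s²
v = 2.576 × 10^4 km/s = 2.576 × 10^7 m/s
GM = 6.637 × 10^20 m³/s²
v² = 6.63578 × 10^14 m²/s²
r = GM/v² = (6.637 × 10^20) / (6.63578 × 10^14) = 1.00018 × 10^6 m ≈ 1 Mm

Final answer: 1 Mm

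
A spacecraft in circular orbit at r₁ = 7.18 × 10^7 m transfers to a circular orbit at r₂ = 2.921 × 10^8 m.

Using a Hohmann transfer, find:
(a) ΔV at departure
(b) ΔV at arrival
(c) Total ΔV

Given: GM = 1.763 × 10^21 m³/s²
r₁ = 7.18 × 10^7 m
r₂ = 2.921 × 10^8 m
GM = 1.763 × 10^21 m³/s²
Transfer ellipse: a_t = (r₁ + r₂)/2 = 1.8195 × 10^8 m
Circular speed at r₁: v₁ = √(GM/r₁) = 4.95523 × 10^6 m/s
Transfer speed at r₁ (periapsis): v₁ₜ = √(GM(2/r₁ − 1/a_t)) = 6.27847 × 10^6 m/s
(a) ΔV₁ = v₁ₜ − v₁ = 1.32324 × 10^6 m/s ≈ 1323 km/s
Circular speed at r₂: v₂ = √(GM/r₂) = 2.45675 × 10^6 m/s
Transfer speed at r₂ (apoapsis): v₂ₜ = √(GM(2/r₂ − 1/a_t)) = 1.54329 × 10^6 m/s
(b) ΔV₂ = v₂ − v₂ₜ = 913460 m/s ≈ 913.5 km/s
(c) ΔV_total = ΔV₁ + ΔV₂ = 2.2367 × 10^6 m/s ≈ 2237 km/s

Final answer:
(a) ΔV₁ = 1323 km/s
(b) ΔV₂ = 913.5 km/s
(c) ΔV_total = 2237 km/s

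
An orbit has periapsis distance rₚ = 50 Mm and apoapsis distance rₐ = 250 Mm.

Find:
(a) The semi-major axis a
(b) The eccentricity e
rₚ = 50 Mm = 5 × 10^7 m
rₐ = 250 Mm = 2.5 × 10^8 m
(a) a = (rₚ + rₐ)/2 = 1.5 × 10^8 m ≈ 150 Mm
(b) e = (rₐ − rₚ)/(rₐ + rₚ) = (2 × 10^8) / (3 × 10^8) = 0.666667

Final answer:
(a) a = 150 Mm
(b) e = 0.6667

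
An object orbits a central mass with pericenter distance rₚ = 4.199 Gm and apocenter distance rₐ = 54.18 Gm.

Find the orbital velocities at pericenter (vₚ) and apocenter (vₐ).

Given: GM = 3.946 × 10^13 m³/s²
rₚ = 4.199 Gm = 4.199 × 10^9 m
rₐ = 54.18 Gm = 5.418 × 10^10 m
GM = 3.946 × 10^13 m³/s²
a = (rₚ + rₐ)/2 = 2.91895 × 10^10 m
Vis-viva: v² = GM (2/r − 1/a)
vₚ² = 3.946 × 10^13 × (4.76304 × 10^-10 − 3.42589 × 10^-11) = 17443.1 m²/s²
vₚ = 132.072 m/s ≈ 132.1 m/s
vₐ² = 3.946 × 10^13 × (3.6914 × 10^-11 − 3.42589 × 10^-11) = 104.77 m²/s²
vₐ = 10.2357 m/s ≈ 10.24 m/s

Final answer: vₚ = 132.1 m/s, vₐ = 10.24 m/s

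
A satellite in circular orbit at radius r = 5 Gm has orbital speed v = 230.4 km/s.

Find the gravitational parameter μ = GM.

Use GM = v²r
r = 5 Gm = 5 × 10^9 m
v = 230.4 km/s = 230400 m/s
v² = 5.30842 × 10^10 m²/s²
GM = v²r = 5.30842 × 10^10 × 5 × 10^9 = 2.65421 × 10^20 m³/s²
GM ≈ 2.654 × 10^20 m³/s²

Final answer: GM = 2.654 × 10^20 m³/s²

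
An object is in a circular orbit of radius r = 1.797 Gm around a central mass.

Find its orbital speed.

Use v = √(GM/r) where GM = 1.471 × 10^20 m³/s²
r = 1.797 Gm = 1.797 × 10^9 m
GM = 1.471 × 10^20 m³/s²
GM/r = (1.471 × 10^20) / (1.797 × 10^9) = 8.18587 × 10^10 m²/s²
v = √(GM/r) = 286110 m/s ≈ 286.1 km/s

Final answer: 286.1 km/s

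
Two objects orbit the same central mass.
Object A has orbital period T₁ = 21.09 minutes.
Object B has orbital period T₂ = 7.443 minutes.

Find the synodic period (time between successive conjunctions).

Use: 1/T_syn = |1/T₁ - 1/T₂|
T₁ = 21.09 minutes = 1265.4 s
T₂ = 7.443 minutes = 446.58 s
1/T₁ = 0.000790264 s⁻¹
1/T₂ = 0.00223924 s⁻¹
|1/T₁ − 1/T₂| = 0.00144898 s⁻¹
T_syn = 1 / |1/T₁ − 1/T₂| = 690.142 s ≈ 11.5 minutes

Final answer: T_syn = 11.5 minutes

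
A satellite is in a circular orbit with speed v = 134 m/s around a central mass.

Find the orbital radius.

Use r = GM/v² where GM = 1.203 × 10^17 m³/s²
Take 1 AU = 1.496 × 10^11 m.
v = 134 m/s
GM = 1.203 × 10^17 m³/s²
v² = 17956 m²/s²
r = GM/v² = (1.203 × 10^17) / 17956 = 6.69971 × 10^12 m ≈ 44.78 AU

Final answer: 44.78 AU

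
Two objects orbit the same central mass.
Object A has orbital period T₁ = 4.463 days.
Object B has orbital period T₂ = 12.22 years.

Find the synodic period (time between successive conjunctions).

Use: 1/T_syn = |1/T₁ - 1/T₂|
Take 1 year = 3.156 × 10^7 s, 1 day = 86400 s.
T₁ = 4.463 days = 385603 s
T₂ = 12.22 years = 3.85663 × 10^8 s
1/T₁ = 2.59334 × 10^-6 s⁻¹
1/T₂ = 2.59294 × 10^-9 s⁻¹
|1/T₁ − 1/T₂| = 2.59075 × 10^-6 s⁻¹
T_syn = 1 / |1/T₁ − 1/T₂| = 385989 s ≈ 4.467 days

Final answer: T_syn = 4.467 days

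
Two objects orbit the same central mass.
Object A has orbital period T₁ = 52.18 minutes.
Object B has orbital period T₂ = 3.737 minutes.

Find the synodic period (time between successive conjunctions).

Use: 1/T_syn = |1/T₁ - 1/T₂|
T₁ = 52.18 minutes = 3130.8 s
T₂ = 3.737 minutes = 224.22 s
1/T₁ = 0.000319407 s⁻¹
1/T₂ = 0.00445991 s⁻¹
|1/T₁ − 1/T₂| = 0.0041405 s⁻¹
T_syn = 1 / |1/T₁ − 1/T₂| = 241.517 s ≈ 4.025 minutes

Final answer: T_syn = 4.025 minutes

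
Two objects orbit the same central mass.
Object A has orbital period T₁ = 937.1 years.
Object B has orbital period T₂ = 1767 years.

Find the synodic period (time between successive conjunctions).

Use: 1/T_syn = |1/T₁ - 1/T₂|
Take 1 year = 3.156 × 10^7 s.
T₁ = 937.1 years = 2.95749 × 10^10 s
T₂ = 1767 years = 5.57665 × 10^10 s
1/T₁ = 3.38125 × 10^-11 s⁻¹
1/T₂ = 1.79319 × 10^-11 s⁻¹
|1/T₁ − 1/T₂| = 1.58806 × 10^-11 s⁻¹
T_syn = 1 / |1/T₁ − 1/T₂| = 6.297 × 10^10 s ≈ 1995 years

Final answer: T_syn = 1995 years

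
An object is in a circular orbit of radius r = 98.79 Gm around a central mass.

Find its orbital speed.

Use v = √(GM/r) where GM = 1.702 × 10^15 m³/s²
r = 98.79 Gm = 9.879 × 10^10 m
GM = 1.702 × 10^15 m³/s²
GM/r = (1.702 × 10^15) / (9.879 × 10^10) = 17228.5 m²/s²
v = √(GM/r) = 131.257 m/s ≈ 131.3 m/s

Final answer: 131.3 m/s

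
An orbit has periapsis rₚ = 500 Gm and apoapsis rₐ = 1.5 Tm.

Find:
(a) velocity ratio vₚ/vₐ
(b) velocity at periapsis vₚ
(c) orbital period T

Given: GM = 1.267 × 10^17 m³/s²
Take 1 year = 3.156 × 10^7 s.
rₚ = 500 Gm = 5 × 10^11 m
rₐ = 1.5 Tm = 1.5 × 10^12 m
GM = 1.267 × 10^17 m³/s²
a = (rₚ + rₐ)/2 = 1 × 10^12 m
e = (rₐ − rₚ)/(rₐ + rₚ) = (1 × 10^12) / (2 × 10^12) = 0.5
(a) vₚ/vₐ = rₐ/rₚ (angular momentum) = (1.5 × 10^12) / (5 × 10^11) = 3 ≈ 3
(b) vₚ² = GM (2/rₚ − 1/a) = 1.267 × 10^17 × (4 × 10^-12 − 1 × 10^-12) = 380100 m²/s²;  vₚ = 616.523 m/s ≈ 616.5 m/s
(c) a³ = 1 × 10^36 m³;  T = 2π √(a³/GM) = 2π × 2.80939 × 10^9 s = 1.76519 × 10^10 s ≈ 559.3 years

Final answer:
(a) velocity ratio vₚ/vₐ = 3
(b) velocity at periapsis vₚ = 616.5 m/s
(c) orbital period T = 559.3 years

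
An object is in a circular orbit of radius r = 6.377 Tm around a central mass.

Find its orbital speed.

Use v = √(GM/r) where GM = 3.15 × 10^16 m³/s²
r = 6.377 Tm = 6.377 × 10^12 m
GM = 3.15 × 10^16 m³/s²
GM/r = (3.15 × 10^16) / (6.377 × 10^12) = 4939.63 m²/s²
v = √(GM/r) = 70.2825 m/s ≈ 70.28 m/s

Final answer: 70.28 m/s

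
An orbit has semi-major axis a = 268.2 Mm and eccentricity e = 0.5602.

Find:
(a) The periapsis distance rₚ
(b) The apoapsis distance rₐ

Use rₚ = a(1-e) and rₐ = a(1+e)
a = 268.2 Mm = 2.682 × 10^8 m
e = 0.5602:  1 − e = 0.4398,  1 + e = 1.5602
(a) rₚ = a(1 − e) = 2.682 × 10^8 m × 0.4398 = 1.17954 × 10^8 m ≈ 118 Mm
(b) rₐ = a(1 + e) = 2.682 × 10^8 m × 1.5602 = 4.18446 × 10^8 m ≈ 418.4 Mm

Final answer:
(a) rₚ = 118 Mm
(b) rₐ = 418.4 Mm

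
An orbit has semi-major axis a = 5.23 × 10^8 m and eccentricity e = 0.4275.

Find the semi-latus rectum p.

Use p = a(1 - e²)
a = 5.23 × 10^8 m
e = 0.4275,  e² = 0.182756,  1 − e² = 0.817244
p = a(1 − e²) = 5.23 × 10^8 m × 0.817244 = 4.27418 × 10^8 m ≈ 4.274 × 10^8 m

Final answer: p = 4.274 × 10^8 m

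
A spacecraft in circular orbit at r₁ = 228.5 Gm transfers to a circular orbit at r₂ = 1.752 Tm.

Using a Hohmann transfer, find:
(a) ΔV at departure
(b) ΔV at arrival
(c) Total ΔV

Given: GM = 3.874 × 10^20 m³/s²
r₁ = 228.5 Gm = 2.285 × 10^11 m
r₂ = 1.752 Tm = 1.752 × 10^12 m
GM = 3.874 × 10^20 m³/s²
Transfer ellipse: a_t = (r₁ + r₂)/2 = 9.9025 × 10^11 m
Circular speed at r₁: v₁ = √(GM/r₁) = 41175.3 m/s
Transfer speed at r₁ (periapsis): v₁ₜ = √(GM(2/r₁ − 1/a_t)) = 54768.6 m/s
(a) ΔV₁ = v₁ₜ − v₁ = 13593.3 m/s ≈ 13.59 km/s
Circular speed at r₂: v₂ = √(GM/r₂) = 14870.1 m/s
Transfer speed at r₂ (apoapsis): v₂ₜ = √(GM(2/r₂ − 1/a_t)) = 7143.05 m/s
(b) ΔV₂ = v₂ − v₂ₜ = 7727.02 m/s ≈ 7.727 km/s
(c) ΔV_total = ΔV₁ + ΔV₂ = 21320.3 m/s ≈ 21.32 km/s

Final answer:
(a) ΔV₁ = 13.59 km/s
(b) ΔV₂ = 7.727 km/s
(c) ΔV_total = 21.32 km/s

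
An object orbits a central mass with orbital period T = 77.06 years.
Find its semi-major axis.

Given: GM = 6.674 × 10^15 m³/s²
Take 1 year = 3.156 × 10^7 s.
T = 77.06 years = 2.43201 × 10^9 s
GM = 6.674 × 10^15 m³/s²
Kepler's third law: a³ = GM T² / (4π²)
T² = 5.91469 × 10^18 s²
a³ = (6.674 × 10^15) × (5.91469 × 10^18) / (4π²) = 9.99904 × 10^32 m³
a = (a³)^(1/3) = 9.99968 × 10^10 m ≈ 100 Gm

Final answer: 100 Gm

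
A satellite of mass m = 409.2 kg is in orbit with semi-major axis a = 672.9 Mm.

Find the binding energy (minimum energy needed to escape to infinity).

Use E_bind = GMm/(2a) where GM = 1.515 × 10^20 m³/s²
a = 672.9 Mm = 6.729 × 10^8 m
GM = 1.515 × 10^20 m³/s²
m = 409.2 kg
GMm = 1.515 × 10^20 × 409.2 = 6.19938 × 10^22 m³·kg/s²
2a = 1.3458 × 10^9 m
E_bind = GMm/(2a) = 4.60646 × 10^13 J ≈ 46.06 TJ

Final answer: 46.06 TJ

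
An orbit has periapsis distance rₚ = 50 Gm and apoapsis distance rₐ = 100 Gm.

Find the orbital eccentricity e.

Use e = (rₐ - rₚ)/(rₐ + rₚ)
rₚ = 50 Gm = 5 × 10^10 m
rₐ = 100 Gm = 1 × 10^11 m
rₐ − rₚ = 5 × 10^10 m
rₐ + rₚ = 1.5 × 10^11 m
e = (rₐ − rₚ)/(rₐ + rₚ) = 0.333333

Final answer: e = 0.3333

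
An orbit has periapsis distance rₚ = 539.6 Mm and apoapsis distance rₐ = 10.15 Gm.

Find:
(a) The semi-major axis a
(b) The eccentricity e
rₚ = 539.6 Mm = 5.396 × 10^8 m
rₐ = 10.15 Gm = 1.015 × 10^10 m
(a) a = (rₚ + rₐ)/2 = 5.3448 × 10^9 m ≈ 5.345 Gm
(b) e = (rₐ − rₚ)/(rₐ + rₚ) = (9.6104 × 10^9) / (1.06896 × 10^10) = 0.899042

Final answer:
(a) a = 5.345 Gm
(b) e = 0.899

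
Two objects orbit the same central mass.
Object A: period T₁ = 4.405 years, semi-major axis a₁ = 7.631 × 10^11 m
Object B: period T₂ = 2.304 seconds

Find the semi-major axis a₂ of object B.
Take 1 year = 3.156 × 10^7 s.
T₁ = 4.405 years = 1.39022 × 10^8 s
T₂ = 2.304 seconds
a₁ = 7.631 × 10^11 m
Kepler's third law: (T₂/T₁)² = (a₂/a₁)³  ⇒  a₂ = a₁ (T₂/T₁)^(2/3)
T₂/T₁ = 1.65729 × 10^-8
(T₂/T₁)^(2/3) = 6.50029 × 10^-6
a₂ = 7.631 × 10^11 m × 6.50029 × 10^-6 = 4.96037 × 10^6 m ≈ 4.96 × 10^6 m

Final answer: a₂ = 4.96 × 10^6 m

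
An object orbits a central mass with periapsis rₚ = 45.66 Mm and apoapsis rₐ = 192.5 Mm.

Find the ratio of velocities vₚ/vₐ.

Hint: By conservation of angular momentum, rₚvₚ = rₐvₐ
rₚ = 45.66 Mm = 4.566 × 10^7 m
rₐ = 192.5 Mm = 1.925 × 10^8 m
rₚvₚ = rₐvₐ  ⇒  vₚ/vₐ = rₐ/rₚ
vₚ/vₐ = (1.925 × 10^8) / (4.566 × 10^7) = 4.21594

Final answer: vₚ/vₐ = 4.216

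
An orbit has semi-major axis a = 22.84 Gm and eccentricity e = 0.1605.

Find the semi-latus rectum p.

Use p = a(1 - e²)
a = 22.84 Gm = 2.284 × 10^10 m
e = 0.1605,  e² = 0.0257603,  1 − e² = 0.97424
p = a(1 − e²) = 2.284 × 10^10 m × 0.97424 = 2.22516 × 10^10 m ≈ 22.25 Gm

Final answer: p = 22.25 Gm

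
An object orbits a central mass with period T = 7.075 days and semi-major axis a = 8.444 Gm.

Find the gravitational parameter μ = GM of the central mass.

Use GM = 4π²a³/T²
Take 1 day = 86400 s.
T = 7.075 days = 611280 s
a = 8.444 Gm = 8.444 × 10^9 m
a³ = 6.02067 × 10^29 m³
T² = 3.73663 × 10^11 s²
GM = 4π² × (6.02067 × 10^29) / (3.73663 × 10^11) = 6.36098 × 10^19 m³/s²
GM ≈ 6.361 × 10^19 m³/s²

Final answer: GM = 6.361 × 10^19 m³/s²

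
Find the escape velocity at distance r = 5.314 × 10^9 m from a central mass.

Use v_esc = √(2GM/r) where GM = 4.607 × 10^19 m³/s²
r = 5.314 × 10^9 m
GM = 4.607 × 10^19 m³/s²
2GM/r = 2 × (4.607 × 10^19) / (5.314 × 10^9) = 1.73391 × 10^10 m²/s²
v_esc = √(2GM/r) = 131678 m/s ≈ 131.7 km/s

Final answer: 131.7 km/s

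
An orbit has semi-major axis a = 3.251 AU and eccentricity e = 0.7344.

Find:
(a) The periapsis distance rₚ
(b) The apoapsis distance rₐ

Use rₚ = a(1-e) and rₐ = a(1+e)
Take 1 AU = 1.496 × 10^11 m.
a = 3.251 AU = 4.8635 × 10^11 m
e = 0.7344:  1 − e = 0.2656,  1 + e = 1.7344
(a) rₚ = a(1 − e) = 4.8635 × 10^11 m × 0.2656 = 1.29174 × 10^11 m ≈ 0.8635 AU
(b) rₐ = a(1 + e) = 4.8635 × 10^11 m × 1.7344 = 8.43525 × 10^11 m ≈ 5.639 AU

Final answer:
(a) rₚ = 0.8635 AU
(b) rₐ = 5.639 AU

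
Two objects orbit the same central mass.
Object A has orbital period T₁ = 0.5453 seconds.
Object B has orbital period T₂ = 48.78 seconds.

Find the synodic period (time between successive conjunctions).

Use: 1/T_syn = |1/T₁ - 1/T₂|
T₁ = 0.5453 seconds
T₂ = 48.78 seconds
1/T₁ = 1.83385 s⁻¹
1/T₂ = 0.0205002 s⁻¹
|1/T₁ − 1/T₂| = 1.81335 s⁻¹
T_syn = 1 / |1/T₁ − 1/T₂| = 0.551465 s ≈ 0.5515 seconds

Final answer: T_syn = 0.5515 seconds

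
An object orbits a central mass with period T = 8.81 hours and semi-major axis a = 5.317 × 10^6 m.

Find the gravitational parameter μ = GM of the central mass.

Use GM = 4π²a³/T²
T = 8.81 hours = 31716 s
a = 5.317 × 10^6 m
a³ = 1.50314 × 10^20 m³
T² = 1.0059 × 10^9 s²
GM = 4π² × (1.50314 × 10^20) / (1.0059 × 10^9) = 5.89933 × 10^12 m³/s²
GM ≈ 5.899 × 10^12 m³/s²

Final answer: GM = 5.899 × 10^12 m³/s²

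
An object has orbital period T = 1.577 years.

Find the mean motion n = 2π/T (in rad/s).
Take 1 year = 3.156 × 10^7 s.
T = 1.577 years = 4.97701 × 10^7 s
n = 2π / (4.97701 × 10^7 s) = 1.26244 × 10^-7 rad/s ≈ 1.262 × 10^-7 rad/s

Final answer: n = 1.262 × 10^-7 rad/s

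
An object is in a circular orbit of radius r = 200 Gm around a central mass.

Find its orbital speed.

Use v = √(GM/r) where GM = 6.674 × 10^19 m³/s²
r = 200 Gm = 2 × 10^11 m
GM = 6.674 × 10^19 m³/s²
GM/r = (6.674 × 10^19) / (2 × 10^11) = 3.337 × 10^8 m²/s²
v = √(GM/r) = 18267.5 m/s ≈ 18.27 km/s

Final answer: 18.27 km/s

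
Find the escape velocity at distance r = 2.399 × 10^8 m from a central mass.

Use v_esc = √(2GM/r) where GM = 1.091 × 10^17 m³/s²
r = 2.399 × 10^8 m
GM = 1.091 × 10^17 m³/s²
2GM/r = 2 × (1.091 × 10^17) / (2.399 × 10^8) = 9.09546 × 10^8 m²/s²
v_esc = √(2GM/r) = 30158.7 m/s ≈ 30.16 km/s

Final answer: 30.16 km/s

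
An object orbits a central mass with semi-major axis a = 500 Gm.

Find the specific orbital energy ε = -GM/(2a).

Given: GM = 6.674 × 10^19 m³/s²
a = 500 Gm = 5 × 10^11 m
GM = 6.674 × 10^19 m³/s²
2a = 1 × 10^12 m
ε = −GM/(2a) = -6.674 × 10^7 J/kg ≈ -66.74 MJ/kg

Final answer: -66.74 MJ/kg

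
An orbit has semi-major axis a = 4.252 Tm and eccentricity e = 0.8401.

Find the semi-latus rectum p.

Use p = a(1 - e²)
a = 4.252 Tm = 4.252 × 10^12 m
e = 0.8401,  e² = 0.705768,  1 − e² = 0.294232
p = a(1 − e²) = 4.252 × 10^12 m × 0.294232 = 1.25107 × 10^12 m ≈ 1.251 Tm

Final answer: p = 1.251 Tm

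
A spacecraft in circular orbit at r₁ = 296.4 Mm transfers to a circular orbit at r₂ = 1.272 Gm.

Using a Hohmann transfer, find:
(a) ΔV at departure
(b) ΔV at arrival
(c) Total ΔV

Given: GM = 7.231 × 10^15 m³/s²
r₁ = 296.4 Mm = 2.964 × 10^8 m
r₂ = 1.272 Gm = 1.272 × 10^9 m
GM = 7.231 × 10^15 m³/s²
Transfer ellipse: a_t = (r₁ + r₂)/2 = 7.842 × 10^8 m
Circular speed at r₁: v₁ = √(GM/r₁) = 4939.24 m/s
Transfer speed at r₁ (periapsis): v₁ₜ = √(GM(2/r₁ − 1/a_t)) = 6290.57 m/s
(a) ΔV₁ = v₁ₜ − v₁ = 1351.33 m/s ≈ 1.351 km/s
Circular speed at r₂: v₂ = √(GM/r₂) = 2384.27 m/s
Transfer speed at r₂ (apoapsis): v₂ₜ = √(GM(2/r₂ − 1/a_t)) = 1465.82 m/s
(b) ΔV₂ = v₂ − v₂ₜ = 918.449 m/s ≈ 918.4 m/s
(c) ΔV_total = ΔV₁ + ΔV₂ = 2269.78 m/s ≈ 2.27 km/s

Final answer:
(a) ΔV₁ = 1.351 km/s
(b) ΔV₂ = 918.4 m/s
(c) ΔV_total = 2.27 km/s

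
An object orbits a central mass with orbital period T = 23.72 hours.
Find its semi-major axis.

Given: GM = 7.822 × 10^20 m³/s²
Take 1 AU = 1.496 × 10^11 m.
T = 23.72 hours = 85392 s
GM = 7.822 × 10^20 m³/s²
Kepler's third law: a³ = GM T² / (4π²)
T² = 7.29179 × 10^9 s²
a³ = (7.822 × 10^20) × (7.29179 × 10^9) / (4π²) = 1.44475 × 10^29 m³
a = (a³)^(1/3) = 5.24724 × 10^9 m ≈ 0.03508 AU

Final answer: 0.03508 AU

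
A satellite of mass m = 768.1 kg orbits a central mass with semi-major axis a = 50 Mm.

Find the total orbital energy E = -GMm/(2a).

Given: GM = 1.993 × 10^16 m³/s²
a = 50 Mm = 5 × 10^7 m
GM = 1.993 × 10^16 m³/s²
2a = 1 × 10^8 m
GMm = 1.993 × 10^16 × 768.1 = 1.53082 × 10^19 m³·kg/s²
E = −GMm/(2a) = -1.53082 × 10^11 J ≈ -153.1 GJ

Final answer: -153.1 GJ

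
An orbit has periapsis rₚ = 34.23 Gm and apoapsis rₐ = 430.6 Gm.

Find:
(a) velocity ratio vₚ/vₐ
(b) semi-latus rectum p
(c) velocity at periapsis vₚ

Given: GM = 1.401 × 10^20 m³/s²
rₚ = 34.23 Gm = 3.423 × 10^10 m
rₐ = 430.6 Gm = 4.306 × 10^11 m
GM = 1.401 × 10^20 m³/s²
a = (rₚ + rₐ)/2 = 2.32415 × 10^11 m
e = (rₐ − rₚ)/(rₐ + rₚ) = (3.9637 × 10^11) / (4.6483 × 10^11) = 0.85272
(a) vₚ/vₐ = rₐ/rₚ (angular momentum) = (4.306 × 10^11) / (3.423 × 10^10) = 12.5796 ≈ 12.58
(b) 1 − e² = 0.272868;  p = a(1 − e²) = 2.32415 × 10^11 × 0.272868 = 6.34186 × 10^10 m ≈ 63.42 Gm
(c) vₚ² = GM (2/rₚ − 1/a) = 1.401 × 10^20 × (5.84283 × 10^-11 − 4.30265 × 10^-12) = 7.583 × 10^9 m²/s²;  vₚ = 87080.4 m/s ≈ 87.08 km/s

Final answer:
(a) velocity ratio vₚ/vₐ = 12.58
(b) semi-latus rectum p = 63.42 Gm
(c) velocity at periapsis vₚ = 87.08 km/s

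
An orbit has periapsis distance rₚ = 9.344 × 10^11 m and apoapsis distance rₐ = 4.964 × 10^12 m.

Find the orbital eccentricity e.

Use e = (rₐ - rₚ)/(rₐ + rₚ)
rₚ = 9.344 × 10^11 m
rₐ = 4.964 × 10^12 m
rₐ − rₚ = 4.0296 × 10^12 m
rₐ + rₚ = 5.8984 × 10^12 m
e = (rₐ − rₚ)/(rₐ + rₚ) = 0.683168

Final answer: e = 0.6832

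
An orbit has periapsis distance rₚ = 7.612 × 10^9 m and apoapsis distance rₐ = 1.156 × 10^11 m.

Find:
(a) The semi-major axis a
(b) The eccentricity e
rₚ = 7.612 × 10^9 m
rₐ = 1.156 × 10^11 m
(a) a = (rₚ + rₐ)/2 = 6.1606 × 10^10 m ≈ 6.161 × 10^10 m
(b) e = (rₐ − rₚ)/(rₐ + rₚ) = (1.07988 × 10^11) / (1.23212 × 10^11) = 0.876441

Final answer:
(a) a = 6.161 × 10^10 m
(b) e = 0.8764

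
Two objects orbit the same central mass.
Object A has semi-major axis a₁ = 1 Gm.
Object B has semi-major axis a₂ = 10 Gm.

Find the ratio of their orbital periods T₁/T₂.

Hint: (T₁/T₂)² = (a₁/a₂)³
a₁ = 1 Gm = 1 × 10^9 m
a₂ = 10 Gm = 1 × 10^10 m
a₁/a₂ = 0.1
T₁/T₂ = (a₁/a₂)^(3/2) = (0.1)^1.5 = 0.0316228

Final answer: T₁/T₂ = 0.03162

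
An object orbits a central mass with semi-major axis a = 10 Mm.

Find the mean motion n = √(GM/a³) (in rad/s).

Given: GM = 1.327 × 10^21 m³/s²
a = 10 Mm = 1 × 10^7 m
GM = 1.327 × 10^21 m³/s²
a³ = 1 × 10^21 m³
GM/a³ = (1.327 × 10^21) / (1 × 10^21) = 1.327 s⁻²
n = √(GM/a³) = 1.15195 rad/s ≈ 1.152 rad/s

Final answer: n = 1.152 rad/s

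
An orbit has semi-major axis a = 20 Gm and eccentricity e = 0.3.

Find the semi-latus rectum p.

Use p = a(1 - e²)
a = 20 Gm = 2 × 10^10 m
e = 0.3,  e² = 0.09,  1 − e² = 0.91
p = a(1 − e²) = 2 × 10^10 m × 0.91 = 1.82 × 10^10 m ≈ 18.2 Gm

Final answer: p = 18.2 Gm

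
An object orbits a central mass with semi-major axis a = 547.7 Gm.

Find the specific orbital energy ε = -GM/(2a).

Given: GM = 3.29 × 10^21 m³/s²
a = 547.7 Gm = 5.477 × 10^11 m
GM = 3.29 × 10^21 m³/s²
2a = 1.0954 × 10^12 m
ε = −GM/(2a) = -3.00347 × 10^9 J/kg ≈ -3.003 GJ/kg

Final answer: -3.003 GJ/kg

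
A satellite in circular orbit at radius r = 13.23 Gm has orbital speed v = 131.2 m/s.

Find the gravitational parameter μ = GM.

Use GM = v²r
r = 13.23 Gm = 1.323 × 10^10 m
v = 131.2 m/s
v² = 17213.4 m²/s²
GM = v²r = 17213.4 × 1.323 × 10^10 = 2.27734 × 10^14 m³/s²
GM ≈ 2.277 × 10^14 m³/s²

Final answer: GM = 2.277 × 10^14 m³/s²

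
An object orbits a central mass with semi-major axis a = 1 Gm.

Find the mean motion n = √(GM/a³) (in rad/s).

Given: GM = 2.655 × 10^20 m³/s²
a = 1 Gm = 1 × 10^9 m
GM = 2.655 × 10^20 m³/s²
a³ = 1 × 10^27 m³
GM/a³ = (2.655 × 10^20) / (1 × 10^27) = 2.655 × 10^-7 s⁻²
n = √(GM/a³) = 0.000515267 rad/s ≈ 0.0005153 rad/s

Final answer: n = 0.0005153 rad/s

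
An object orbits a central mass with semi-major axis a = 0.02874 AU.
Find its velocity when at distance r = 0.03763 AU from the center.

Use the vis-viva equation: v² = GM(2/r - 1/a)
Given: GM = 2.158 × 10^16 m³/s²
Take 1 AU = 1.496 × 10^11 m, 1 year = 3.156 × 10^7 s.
a = 0.02874 AU = 4.2995 × 10^9 m
r = 0.03763 AU = 5.62945 × 10^9 m
GM = 2.158 × 10^16 m³/s²
2/r − 1/a = 3.55275 × 10^-10 − 2.32585 × 10^-10 = 1.2269 × 10^-10 m⁻¹
v² = GM (2/r − 1/a) = 2.64764 × 10^6 m²/s²
v = 1627.16 m/s ≈ 0.3433 AU/year

Final answer: 0.3433 AU/year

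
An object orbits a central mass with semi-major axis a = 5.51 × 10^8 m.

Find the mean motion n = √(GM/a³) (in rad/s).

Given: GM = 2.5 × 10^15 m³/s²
a = 5.51 × 10^8 m
GM = 2.5 × 10^15 m³/s²
a³ = 1.67284 × 10^26 m³
GM/a³ = (2.5 × 10^15) / (1.67284 × 10^26) = 1.49446 × 10^-11 s⁻²
n = √(GM/a³) = 3.86583 × 10^-6 rad/s ≈ 3.866 × 10^-6 rad/s

Final answer: n = 3.866 × 10^-6 rad/s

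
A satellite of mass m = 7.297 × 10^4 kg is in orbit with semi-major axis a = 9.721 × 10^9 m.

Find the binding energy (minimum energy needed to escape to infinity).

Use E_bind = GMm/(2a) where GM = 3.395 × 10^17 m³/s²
a = 9.721 × 10^9 m
GM = 3.395 × 10^17 m³/s²
m = 7.297 × 10^4 kg
GMm = 3.395 × 10^17 × 72970 = 2.47733 × 10^22 m³·kg/s²
2a = 1.9442 × 10^10 m
E_bind = GMm/(2a) = 1.27422 × 10^12 J ≈ 1.274 TJ

Final answer: 1.274 TJ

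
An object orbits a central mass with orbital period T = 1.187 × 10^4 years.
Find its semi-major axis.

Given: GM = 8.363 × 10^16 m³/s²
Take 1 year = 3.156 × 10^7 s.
T = 1.187 × 10^4 years = 3.74617 × 10^11 s
GM = 8.363 × 10^16 m³/s²
Kepler's third law: a³ = GM T² / (4π²)
T² = 1.40338 × 10^23 s²
a³ = (8.363 × 10^16) × (1.40338 × 10^23) / (4π²) = 2.97288 × 10^38 m³
a = (a³)^(1/3) = 6.6741 × 10^12 m ≈ 6.674 Tm

Final answer: 6.674 Tm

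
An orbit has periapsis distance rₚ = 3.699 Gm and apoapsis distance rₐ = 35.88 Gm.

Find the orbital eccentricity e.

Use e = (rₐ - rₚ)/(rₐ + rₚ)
rₚ = 3.699 Gm = 3.699 × 10^9 m
rₐ = 35.88 Gm = 3.588 × 10^10 m
rₐ − rₚ = 3.2181 × 10^10 m
rₐ + rₚ = 3.9579 × 10^10 m
e = (rₐ − rₚ)/(rₐ + rₚ) = 0.813083

Final answer: e = 0.8131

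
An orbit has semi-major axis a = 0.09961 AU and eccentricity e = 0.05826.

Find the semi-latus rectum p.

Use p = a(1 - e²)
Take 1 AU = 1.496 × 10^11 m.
a = 0.09961 AU = 1.49017 × 10^10 m
e = 0.05826,  e² = 0.00339423,  1 − e² = 0.996606
p = a(1 − e²) = 1.49017 × 10^10 m × 0.996606 = 1.48511 × 10^10 m ≈ 0.09927 AU

Final answer: p = 0.09927 AU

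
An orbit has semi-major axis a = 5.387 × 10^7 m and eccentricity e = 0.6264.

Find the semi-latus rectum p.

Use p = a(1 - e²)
a = 5.387 × 10^7 m
e = 0.6264,  e² = 0.392377,  1 − e² = 0.607623
p = a(1 − e²) = 5.387 × 10^7 m × 0.607623 = 3.27327 × 10^7 m ≈ 3.273 × 10^7 m

Final answer: p = 3.273 × 10^7 m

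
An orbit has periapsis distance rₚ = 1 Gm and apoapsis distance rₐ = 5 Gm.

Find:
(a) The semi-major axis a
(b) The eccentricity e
rₚ = 1 Gm = 1 × 10^9 m
rₐ = 5 Gm = 5 × 10^9 m
(a) a = (rₚ + rₐ)/2 = 3 × 10^9 m ≈ 3 Gm
(b) e = (rₐ − rₚ)/(rₐ + rₚ) = (4 × 10^9) / (6 × 10^9) = 0.666667

Final answer:
(a) a = 3 Gm
(b) e = 0.6667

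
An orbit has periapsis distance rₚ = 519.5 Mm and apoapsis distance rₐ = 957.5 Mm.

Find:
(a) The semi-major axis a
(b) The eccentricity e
rₚ = 519.5 Mm = 5.195 × 10^8 m
rₐ = 957.5 Mm = 9.575 × 10^8 m
(a) a = (rₚ + rₐ)/2 = 7.385 × 10^8 m ≈ 738.5 Mm
(b) e = (rₐ − rₚ)/(rₐ + rₚ) = (4.38 × 10^8) / (1.477 × 10^9) = 0.296547

Final answer:
(a) a = 738.5 Mm
(b) e = 0.2965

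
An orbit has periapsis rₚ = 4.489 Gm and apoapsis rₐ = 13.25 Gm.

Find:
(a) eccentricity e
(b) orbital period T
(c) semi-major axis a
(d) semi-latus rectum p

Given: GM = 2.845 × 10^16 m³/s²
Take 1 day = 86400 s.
rₚ = 4.489 Gm = 4.489 × 10^9 m
rₐ = 13.25 Gm = 1.325 × 10^10 m
GM = 2.845 × 10^16 m³/s²
a = (rₚ + rₐ)/2 = 8.8695 × 10^9 m
e = (rₐ − rₚ)/(rₐ + rₚ) = (8.761 × 10^9) / (1.7739 × 10^10) = 0.493884
(a) e = 0.493884 ≈ 0.4939
(b) a³ = 6.97746 × 10^29 m³;  T = 2π √(a³/GM) = 2π × 4.95231 × 10^6 s = 3.11163 × 10^7 s ≈ 360.1 days
(c) a = 8.8695 × 10^9 m ≈ 8.87 Gm
(d) 1 − e² = 0.756079;  p = a(1 − e²) = 8.8695 × 10^9 × 0.756079 = 6.70604 × 10^9 m ≈ 6.706 Gm

Final answer:
(a) eccentricity e = 0.4939
(b) orbital period T = 360.1 days
(c) semi-major axis a = 8.87 Gm
(d) semi-latus rectum p = 6.706 Gm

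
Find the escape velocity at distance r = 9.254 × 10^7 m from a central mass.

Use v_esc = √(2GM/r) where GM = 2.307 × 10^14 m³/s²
r = 9.254 × 10^7 m
GM = 2.307 × 10^14 m³/s²
2GM/r = 2 × (2.307 × 10^14) / (9.254 × 10^7) = 4.98595 × 10^6 m²/s²
v_esc = √(2GM/r) = 2232.92 m/s ≈ 2.233 km/s

Final answer: 2.233 km/s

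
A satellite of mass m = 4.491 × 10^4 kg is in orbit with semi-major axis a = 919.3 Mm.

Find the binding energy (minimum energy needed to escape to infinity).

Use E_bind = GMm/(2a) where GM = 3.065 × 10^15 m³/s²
a = 919.3 Mm = 9.193 × 10^8 m
GM = 3.065 × 10^15 m³/s²
m = 4.491 × 10^4 kg
GMm = 3.065 × 10^15 × 44910 = 1.37649 × 10^20 m³·kg/s²
2a = 1.8386 × 10^9 m
E_bind = GMm/(2a) = 7.48663 × 10^10 J ≈ 74.87 GJ

Final answer: 74.87 GJ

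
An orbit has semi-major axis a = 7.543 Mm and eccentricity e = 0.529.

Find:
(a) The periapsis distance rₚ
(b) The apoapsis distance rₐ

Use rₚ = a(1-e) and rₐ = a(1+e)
a = 7.543 Mm = 7.543 × 10^6 m
e = 0.529:  1 − e = 0.471,  1 + e = 1.529
(a) rₚ = a(1 − e) = 7.543 × 10^6 m × 0.471 = 3.55275 × 10^6 m ≈ 3.553 Mm
(b) rₐ = a(1 + e) = 7.543 × 10^6 m × 1.529 = 1.15332 × 10^7 m ≈ 11.53 Mm

Final answer:
(a) rₚ = 3.553 Mm
(b) rₐ = 11.53 Mm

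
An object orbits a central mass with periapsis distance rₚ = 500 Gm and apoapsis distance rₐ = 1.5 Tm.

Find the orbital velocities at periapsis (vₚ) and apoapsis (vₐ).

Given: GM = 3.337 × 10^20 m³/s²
rₚ = 500 Gm = 5 × 10^11 m
rₐ = 1.5 Tm = 1.5 × 10^12 m
GM = 3.337 × 10^20 m³/s²
a = (rₚ + rₐ)/2 = 1 × 10^12 m
Vis-viva: v² = GM (2/r − 1/a)
vₚ² = 3.337 × 10^20 × (4 × 10^-12 − 1 × 10^-12) = 1.0011 × 10^9 m²/s²
vₚ = 31640.2 m/s ≈ 31.64 km/s
vₐ² = 3.337 × 10^20 × (1.33333 × 10^-12 − 1 × 10^-12) = 1.11233 × 10^8 m²/s²
vₐ = 10546.7 m/s ≈ 10.55 km/s

Final answer: vₚ = 31.64 km/s, vₐ = 10.55 km/s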